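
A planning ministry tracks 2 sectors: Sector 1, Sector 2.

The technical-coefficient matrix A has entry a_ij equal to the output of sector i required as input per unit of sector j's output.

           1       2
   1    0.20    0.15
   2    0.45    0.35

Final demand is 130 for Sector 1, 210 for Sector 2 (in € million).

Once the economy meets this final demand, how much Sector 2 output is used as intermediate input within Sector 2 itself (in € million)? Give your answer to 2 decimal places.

z_22 = 175.19

I − A =
  [   0.80    -0.15]
  [  -0.45     0.65]
det(I−A) = (0.80)(0.65) − (-0.15)(-0.45) = 0.4525
adj(I−A) = [[0.65, 0.15], [0.45, 0.80]]
(I − A)⁻¹ = adj(I−A) / det(I−A) ≈
  [   1.4365     0.3315]
  [   0.9945     1.7680]
First solve x = (I − A)⁻¹ d = adj(I−A)·d / det(I−A); in particular x_2 = (0.45·130 + 0.80·210) / 0.4525 = 226.50 / 0.4525 ≈ 500.5525.
Intermediate flow from 2 to 2: z_22 = a_22 · x_2 = 0.35 × 226.50 / 0.4525 = 79.275 / 0.4525 ≈ 175.19.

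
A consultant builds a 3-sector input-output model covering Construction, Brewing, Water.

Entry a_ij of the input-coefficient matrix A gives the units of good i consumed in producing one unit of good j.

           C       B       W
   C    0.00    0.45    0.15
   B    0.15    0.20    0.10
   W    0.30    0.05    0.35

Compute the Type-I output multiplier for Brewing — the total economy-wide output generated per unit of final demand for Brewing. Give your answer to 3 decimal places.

m_B = 2.592

I − A =
  [   1.00    -0.45    -0.15]
  [  -0.15     0.80    -0.10]
  [  -0.30    -0.05     0.65]
Cofactors of I−A, C_ij = (−1)^(i+j)·(minor ij) (rows/columns in the sector order above):
  C_11 = (0.80)(0.65) − (-0.10)(-0.05) = 0.5150
  C_12 = −[(-0.15)(0.65) − (-0.10)(-0.30)] = 0.1275
  C_13 = (-0.15)(-0.05) − (0.80)(-0.30) = 0.2475
  C_21 = −[(-0.45)(0.65) − (-0.15)(-0.05)] = 0.3000
  C_22 = (1.00)(0.65) − (-0.15)(-0.30) = 0.6050
  C_23 = −[(1.00)(-0.05) − (-0.45)(-0.30)] = 0.1850
  C_31 = (-0.45)(-0.10) − (-0.15)(0.80) = 0.1650
  C_32 = −[(1.00)(-0.10) − (-0.15)(-0.15)] = 0.1225
  C_33 = (1.00)(0.80) − (-0.45)(-0.15) = 0.7325
det(I−A) = Σ_j (I−A)_1j·C_1j = (1.00)(0.5150) + (-0.45)(0.1275) + (-0.15)(0.2475) = 0.4205
adj(I−A) = Cᵀ =
  [ 0.5150   0.3000   0.1650]
  [ 0.1275   0.6050   0.1225]
  [ 0.2475   0.1850   0.7325]
(I − A)⁻¹ = adj(I−A) / det(I−A) ≈
  [   1.2247     0.7134     0.3924]
  [   0.3032     1.4388     0.2913]
  [   0.5886     0.4400     1.7420]
The output multiplier for sector j is the column-j sum of the Leontief inverse (I − A)⁻¹ = adj(I−A) / det(I−A).
Column B of adj(I−A): (0.3000, 0.6050, 0.1850); det(I−A) = 0.4205.
m_B = (0.3000 + 0.6050 + 0.1850) / 0.4205 = 1.09 / 0.4205 ≈ 2.592.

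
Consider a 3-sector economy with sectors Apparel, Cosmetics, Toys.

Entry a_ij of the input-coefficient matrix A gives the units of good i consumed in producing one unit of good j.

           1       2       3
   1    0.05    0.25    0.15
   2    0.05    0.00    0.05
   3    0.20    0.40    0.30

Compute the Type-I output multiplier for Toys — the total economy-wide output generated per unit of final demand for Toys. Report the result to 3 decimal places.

I − A =
  [   0.95    -0.25    -0.15]
  [  -0.05     1.00    -0.05]
  [  -0.20    -0.40     0.70]
Cofactors of I−A, C_ij = (−1)^(i+j)·(minor ij) (rows/columns in the sector order above):
  C_11 = (1.00)(0.70) − (-0.05)(-0.40) = 0.6800
  C_12 = −[(-0.05)(0.70) − (-0.05)(-0.20)] = 0.0450
  C_13 = (-0.05)(-0.40) − (1.00)(-0.20) = 0.2200
  C_21 = −[(-0.25)(0.70) − (-0.15)(-0.40)] = 0.2350
  C_22 = (0.95)(0.70) − (-0.15)(-0.20) = 0.6350
  C_23 = −[(0.95)(-0.40) − (-0.25)(-0.20)] = 0.4300
  C_31 = (-0.25)(-0.05) − (-0.15)(1.00) = 0.1625
  C_32 = −[(0.95)(-0.05) − (-0.15)(-0.05)] = 0.0550
  C_33 = (0.95)(1.00) − (-0.25)(-0.05) = 0.9375
det(I−A) = Σ_j (I−A)_1j·C_1j = (0.95)(0.6800) + (-0.25)(0.0450) + (-0.15)(0.2200) = 0.60175
adj(I−A) = Cᵀ =
  [ 0.6800   0.2350   0.1625]
  [ 0.0450   0.6350   0.0550]
  [ 0.2200   0.4300   0.9375]
(I − A)⁻¹ = adj(I−A) / det(I−A) ≈
  [   1.1300     0.3905     0.2700]
  [   0.0748     1.0553     0.0914]
  [   0.3656     0.7146     1.5580]
The output multiplier for sector j is the column-j sum of the Leontief inverse (I − A)⁻¹ = adj(I−A) / det(I−A).
Column 3 of adj(I−A): (0.1625, 0.0550, 0.9375); det(I−A) = 0.60175.
m_3 = (0.1625 + 0.0550 + 0.9375) / 0.60175 = 1.155 / 0.60175 ≈ 1.919.

m_3 = 1.919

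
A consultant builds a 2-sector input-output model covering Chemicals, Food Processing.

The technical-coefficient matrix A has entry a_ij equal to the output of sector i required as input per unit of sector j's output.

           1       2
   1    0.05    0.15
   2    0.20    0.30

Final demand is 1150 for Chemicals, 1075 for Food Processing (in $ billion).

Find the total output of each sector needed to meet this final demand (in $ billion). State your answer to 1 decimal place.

x_1 = 1521.7, x_2 = 1970.5

I − A =
  [   0.95    -0.15]
  [  -0.20     0.70]
det(I−A) = (0.95)(0.70) − (-0.15)(-0.20) = 0.6350
adj(I−A) = [[0.70, 0.15], [0.20, 0.95]]
(I − A)⁻¹ = adj(I−A) / det(I−A) ≈
  [   1.1024     0.2362]
  [   0.3150     1.4961]
x = (I − A)⁻¹ d = adj(I−A)·d / det(I−A), with det(I−A) = 0.6350:
  x_1 = (0.70·1150 + 0.15·1075) / 0.6350 = 966.25 / 0.6350 ≈ 1521.7
  x_2 = (0.20·1150 + 0.95·1075) / 0.6350 = 1251.25 / 0.6350 ≈ 1970.5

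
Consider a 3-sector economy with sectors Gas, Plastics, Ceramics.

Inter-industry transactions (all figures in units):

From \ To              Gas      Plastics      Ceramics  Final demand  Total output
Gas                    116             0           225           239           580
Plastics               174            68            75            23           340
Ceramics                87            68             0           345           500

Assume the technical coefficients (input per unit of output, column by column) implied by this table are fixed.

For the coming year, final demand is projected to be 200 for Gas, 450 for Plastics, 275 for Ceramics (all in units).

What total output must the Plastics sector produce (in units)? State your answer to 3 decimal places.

Technical coefficients a_ij = z_ij / X_j:
  a_11 = 116/580 = 0.20, a_21 = 174/580 = 0.30, a_31 = 87/580 = 0.15
  a_12 = 0/340 = 0.00, a_22 = 68/340 = 0.20, a_32 = 68/340 = 0.20
  a_13 = 225/500 = 0.45, a_23 = 75/500 = 0.15, a_33 = 0/500 = 0.00
I − A =
  [   0.80     0.00    -0.45]
  [  -0.30     0.80    -0.15]
  [  -0.15    -0.20     1.00]
Cofactors of I−A, C_ij = (−1)^(i+j)·(minor ij) (rows/columns in the sector order above):
  C_11 = (0.80)(1.00) − (-0.15)(-0.20) = 0.7700
  C_12 = −[(-0.30)(1.00) − (-0.15)(-0.15)] = 0.3225
  C_13 = (-0.30)(-0.20) − (0.80)(-0.15) = 0.1800
  C_21 = −[(0.00)(1.00) − (-0.45)(-0.20)] = 0.0900
  C_22 = (0.80)(1.00) − (-0.45)(-0.15) = 0.7325
  C_23 = −[(0.80)(-0.20) − (0.00)(-0.15)] = 0.1600
  C_31 = (0.00)(-0.15) − (-0.45)(0.80) = 0.3600
  C_32 = −[(0.80)(-0.15) − (-0.45)(-0.30)] = 0.2550
  C_33 = (0.80)(0.80) − (0.00)(-0.30) = 0.6400
det(I−A) = Σ_j (I−A)_1j·C_1j = (0.80)(0.7700) + (0.00)(0.3225) + (-0.45)(0.1800) = 0.5350
adj(I−A) = Cᵀ =
  [ 0.7700   0.0900   0.3600]
  [ 0.3225   0.7325   0.2550]
  [ 0.1800   0.1600   0.6400]
(I − A)⁻¹ = adj(I−A) / det(I−A) ≈
  [   1.4393     0.1682     0.6729]
  [   0.6028     1.3692     0.4766]
  [   0.3364     0.2991     1.1963]
x = (I − A)⁻¹ d = adj(I−A)·d / det(I−A), with det(I−A) = 0.5350:
  x_1 = (0.7700·200 + 0.0900·450 + 0.3600·275) / 0.5350 = 293.50 / 0.5350 ≈ 548.598
  x_2 = (0.3225·200 + 0.7325·450 + 0.2550·275) / 0.5350 = 464.25 / 0.5350 ≈ 867.757
  x_3 = (0.1800·200 + 0.1600·450 + 0.6400·275) / 0.5350 = 284.00 / 0.5350 ≈ 530.841

x_2 = 867.757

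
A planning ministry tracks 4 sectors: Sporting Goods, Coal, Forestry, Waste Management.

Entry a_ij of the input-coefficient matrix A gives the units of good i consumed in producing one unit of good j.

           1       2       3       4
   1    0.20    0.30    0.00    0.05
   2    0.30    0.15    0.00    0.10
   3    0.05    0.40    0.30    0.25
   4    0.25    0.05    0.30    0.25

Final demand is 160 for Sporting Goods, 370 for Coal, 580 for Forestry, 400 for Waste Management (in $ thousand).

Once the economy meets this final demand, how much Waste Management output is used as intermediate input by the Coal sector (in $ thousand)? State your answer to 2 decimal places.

I − A =
  [   0.80    -0.30     0.00    -0.05]
  [  -0.30     0.85     0.00    -0.10]
  [  -0.05    -0.40     0.70    -0.25]
  [  -0.25    -0.05    -0.30     0.75]
Compute the cofactors C_ij = (−1)^(i+j)·(3×3 minor ij) of I−A; the adjugate is their transpose:
adj(I−A) = Cᵀ =
  [ 0.367000   0.142750   0.021750   0.050750]
  [ 0.154000   0.350500   0.028500   0.066500]
  [ 0.188500   0.275125   0.419625   0.189125]
  [ 0.208000   0.181000   0.177000   0.413000]
det(I−A) = Σ_j (I−A)_1j·C_1j = (0.80)(0.367000) + (-0.30)(0.154000) + (0.00)(0.188500) + (-0.05)(0.208000) = 0.2370
(I − A)⁻¹ = adj(I−A) / det(I−A) ≈
  [   1.5485     0.6023     0.0918     0.2141]
  [   0.6498     1.4789     0.1203     0.2806]
  [   0.7954     1.1609     1.7706     0.7980]
  [   0.8776     0.7637     0.7468     1.7426]
First solve x = (I − A)⁻¹ d = adj(I−A)·d / det(I−A); in particular x_2 = (0.154000·160 + 0.350500·370 + 0.028500·580 + 0.066500·400) / 0.2370 = 197.455 / 0.2370 ≈ 833.1435.
Intermediate flow from 4 to 2: z_42 = a_42 · x_2 = 0.05 × 197.455 / 0.2370 = 9.87275 / 0.2370 ≈ 41.66.

z_42 = 41.66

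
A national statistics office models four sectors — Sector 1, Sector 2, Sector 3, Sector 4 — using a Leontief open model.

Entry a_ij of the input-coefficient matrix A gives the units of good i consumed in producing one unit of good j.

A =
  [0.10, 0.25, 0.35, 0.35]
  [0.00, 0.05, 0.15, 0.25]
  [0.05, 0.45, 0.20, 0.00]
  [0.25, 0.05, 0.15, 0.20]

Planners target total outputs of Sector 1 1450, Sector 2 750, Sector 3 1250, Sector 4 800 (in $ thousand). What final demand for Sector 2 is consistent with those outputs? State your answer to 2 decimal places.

d_2 = 325.00

I − A =
  [   0.90    -0.25    -0.35    -0.35]
  [   0.00     0.95    -0.15    -0.25]
  [  -0.05    -0.45     0.80     0.00]
  [  -0.25    -0.05    -0.15     0.80]
d = (I − A) x:
  d_1 = (+0.90)·1450 + (-0.25)·750 + (-0.35)·1250 + (-0.35)·800 = 400.00
  d_2 = (+0.00)·1450 + (+0.95)·750 + (-0.15)·1250 + (-0.25)·800 = 325.00
  d_3 = (-0.05)·1450 + (-0.45)·750 + (+0.80)·1250 + (+0.00)·800 = 590.00
  d_4 = (-0.25)·1450 + (-0.05)·750 + (-0.15)·1250 + (+0.80)·800 = 52.50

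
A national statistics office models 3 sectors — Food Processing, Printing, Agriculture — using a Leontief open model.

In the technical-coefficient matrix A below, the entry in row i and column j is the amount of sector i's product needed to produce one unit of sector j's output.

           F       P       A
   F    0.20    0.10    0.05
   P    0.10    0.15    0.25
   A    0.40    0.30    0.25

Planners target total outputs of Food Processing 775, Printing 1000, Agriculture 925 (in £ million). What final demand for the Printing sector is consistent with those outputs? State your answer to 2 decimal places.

I − A =
  [   0.80    -0.10    -0.05]
  [  -0.10     0.85    -0.25]
  [  -0.40    -0.30     0.75]
d = (I − A) x:
  d_F = (+0.80)·775 + (-0.10)·1000 + (-0.05)·925 = 473.75
  d_P = (-0.10)·775 + (+0.85)·1000 + (-0.25)·925 = 541.25
  d_A = (-0.40)·775 + (-0.30)·1000 + (+0.75)·925 = 83.75

d_P = 541.25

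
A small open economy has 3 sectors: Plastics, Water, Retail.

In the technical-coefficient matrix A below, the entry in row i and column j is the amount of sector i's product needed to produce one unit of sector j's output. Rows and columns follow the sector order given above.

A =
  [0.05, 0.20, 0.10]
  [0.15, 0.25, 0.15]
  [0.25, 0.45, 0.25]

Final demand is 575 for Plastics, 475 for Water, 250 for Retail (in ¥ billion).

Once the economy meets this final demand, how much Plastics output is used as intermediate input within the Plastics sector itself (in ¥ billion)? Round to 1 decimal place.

I − A =
  [   0.95    -0.20    -0.10]
  [  -0.15     0.75    -0.15]
  [  -0.25    -0.45     0.75]
Cofactors of I−A, C_ij = (−1)^(i+j)·(minor ij) (rows/columns in the sector order above):
  C_11 = (0.75)(0.75) − (-0.15)(-0.45) = 0.4950
  C_12 = −[(-0.15)(0.75) − (-0.15)(-0.25)] = 0.1500
  C_13 = (-0.15)(-0.45) − (0.75)(-0.25) = 0.2550
  C_21 = −[(-0.20)(0.75) − (-0.10)(-0.45)] = 0.1950
  C_22 = (0.95)(0.75) − (-0.10)(-0.25) = 0.6875
  C_23 = −[(0.95)(-0.45) − (-0.20)(-0.25)] = 0.4775
  C_31 = (-0.20)(-0.15) − (-0.10)(0.75) = 0.1050
  C_32 = −[(0.95)(-0.15) − (-0.10)(-0.15)] = 0.1575
  C_33 = (0.95)(0.75) − (-0.20)(-0.15) = 0.6825
det(I−A) = Σ_j (I−A)_1j·C_1j = (0.95)(0.4950) + (-0.20)(0.1500) + (-0.10)(0.2550) = 0.41475
adj(I−A) = Cᵀ =
  [ 0.4950   0.1950   0.1050]
  [ 0.1500   0.6875   0.1575]
  [ 0.2550   0.4775   0.6825]
(I − A)⁻¹ = adj(I−A) / det(I−A) ≈
  [   1.1935     0.4702     0.2532]
  [   0.3617     1.6576     0.3797]
  [   0.6148     1.1513     1.6456]
First solve x = (I − A)⁻¹ d = adj(I−A)·d / det(I−A); in particular x_1 = (0.4950·575 + 0.1950·475 + 0.1050·250) / 0.41475 = 403.50 / 0.41475 ≈ 972.875.
Intermediate flow from 1 to 1: z_11 = a_11 · x_1 = 0.05 × 403.50 / 0.41475 = 20.175 / 0.41475 ≈ 48.6.

z_11 = 48.6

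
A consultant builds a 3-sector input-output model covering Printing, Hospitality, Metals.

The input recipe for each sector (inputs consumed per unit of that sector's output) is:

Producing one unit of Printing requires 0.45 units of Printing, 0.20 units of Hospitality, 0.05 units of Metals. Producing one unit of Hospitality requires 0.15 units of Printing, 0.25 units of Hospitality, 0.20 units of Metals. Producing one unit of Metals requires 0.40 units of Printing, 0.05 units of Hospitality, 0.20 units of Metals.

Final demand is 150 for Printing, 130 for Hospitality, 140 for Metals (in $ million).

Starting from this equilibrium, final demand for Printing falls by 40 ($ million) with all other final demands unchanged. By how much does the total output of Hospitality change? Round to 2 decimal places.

Δx_2 = -24.15

I − A =
  [   0.55    -0.15    -0.40]
  [  -0.20     0.75    -0.05]
  [  -0.05    -0.20     0.80]
Cofactors of I−A, C_ij = (−1)^(i+j)·(minor ij) (rows/columns in the sector order above):
  C_11 = (0.75)(0.80) − (-0.05)(-0.20) = 0.5900
  C_12 = −[(-0.20)(0.80) − (-0.05)(-0.05)] = 0.1625
  C_13 = (-0.20)(-0.20) − (0.75)(-0.05) = 0.0775
  C_21 = −[(-0.15)(0.80) − (-0.40)(-0.20)] = 0.2000
  C_22 = (0.55)(0.80) − (-0.40)(-0.05) = 0.4200
  C_23 = −[(0.55)(-0.20) − (-0.15)(-0.05)] = 0.1175
  C_31 = (-0.15)(-0.05) − (-0.40)(0.75) = 0.3075
  C_32 = −[(0.55)(-0.05) − (-0.40)(-0.20)] = 0.1075
  C_33 = (0.55)(0.75) − (-0.15)(-0.20) = 0.3825
det(I−A) = Σ_j (I−A)_1j·C_1j = (0.55)(0.5900) + (-0.15)(0.1625) + (-0.40)(0.0775) = 0.269125
adj(I−A) = Cᵀ =
  [ 0.5900   0.2000   0.3075]
  [ 0.1625   0.4200   0.1075]
  [ 0.0775   0.1175   0.3825]
(I − A)⁻¹ = adj(I−A) / det(I−A) ≈
  [   2.1923     0.7431     1.1426]
  [   0.6038     1.5606     0.3994]
  [   0.2880     0.4366     1.4213]
Δx = (I − A)⁻¹ Δd with Δd having -40 in the Printing component and 0 elsewhere.
So Δx_2 = L_21 · (-40), where L_21 = adj(I−A)_21 / det(I−A) = 0.1625 / 0.269125.
Δx_2 = 0.1625 × (-40) / 0.269125 = -6.50 / 0.269125 ≈ -24.15.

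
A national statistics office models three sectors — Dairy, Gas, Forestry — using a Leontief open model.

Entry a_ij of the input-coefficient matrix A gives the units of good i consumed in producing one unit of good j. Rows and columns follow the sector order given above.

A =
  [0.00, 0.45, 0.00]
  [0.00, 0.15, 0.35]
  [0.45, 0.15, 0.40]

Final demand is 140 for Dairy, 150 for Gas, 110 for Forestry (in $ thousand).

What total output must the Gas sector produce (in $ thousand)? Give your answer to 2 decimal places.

x_2 = 389.40

I − A =
  [   1.00    -0.45     0.00]
  [   0.00     0.85    -0.35]
  [  -0.45    -0.15     0.60]
Cofactors of I−A, C_ij = (−1)^(i+j)·(minor ij) (rows/columns in the sector order above):
  C_11 = (0.85)(0.60) − (-0.35)(-0.15) = 0.4575
  C_12 = −[(0.00)(0.60) − (-0.35)(-0.45)] = 0.1575
  C_13 = (0.00)(-0.15) − (0.85)(-0.45) = 0.3825
  C_21 = −[(-0.45)(0.60) − (0.00)(-0.15)] = 0.2700
  C_22 = (1.00)(0.60) − (0.00)(-0.45) = 0.6000
  C_23 = −[(1.00)(-0.15) − (-0.45)(-0.45)] = 0.3525
  C_31 = (-0.45)(-0.35) − (0.00)(0.85) = 0.1575
  C_32 = −[(1.00)(-0.35) − (0.00)(0.00)] = 0.3500
  C_33 = (1.00)(0.85) − (-0.45)(0.00) = 0.8500
det(I−A) = Σ_j (I−A)_1j·C_1j = (1.00)(0.4575) + (-0.45)(0.1575) + (0.00)(0.3825) = 0.386625
adj(I−A) = Cᵀ =
  [ 0.4575   0.2700   0.1575]
  [ 0.1575   0.6000   0.3500]
  [ 0.3825   0.3525   0.8500]
(I − A)⁻¹ = adj(I−A) / det(I−A) ≈
  [   1.1833     0.6984     0.4074]
  [   0.4074     1.5519     0.9053]
  [   0.9893     0.9117     2.1985]
x = (I − A)⁻¹ d = adj(I−A)·d / det(I−A), with det(I−A) = 0.386625:
  x_1 = (0.4575·140 + 0.2700·150 + 0.1575·110) / 0.386625 = 121.875 / 0.386625 ≈ 315.23
  x_2 = (0.1575·140 + 0.6000·150 + 0.3500·110) / 0.386625 = 150.55 / 0.386625 ≈ 389.40
  x_3 = (0.3825·140 + 0.3525·150 + 0.8500·110) / 0.386625 = 199.925 / 0.386625 ≈ 517.10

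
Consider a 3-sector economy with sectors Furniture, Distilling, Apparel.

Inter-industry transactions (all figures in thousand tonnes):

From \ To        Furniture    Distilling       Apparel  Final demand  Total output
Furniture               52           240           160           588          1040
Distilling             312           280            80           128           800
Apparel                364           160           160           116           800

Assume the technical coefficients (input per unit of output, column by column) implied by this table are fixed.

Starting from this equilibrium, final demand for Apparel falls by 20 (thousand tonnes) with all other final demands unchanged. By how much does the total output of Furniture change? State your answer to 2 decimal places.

Δx_1 = -9.55

Technical coefficients a_ij = z_ij / X_j:
  a_11 = 52/1040 = 0.05, a_21 = 312/1040 = 0.30, a_31 = 364/1040 = 0.35
  a_12 = 240/800 = 0.30, a_22 = 280/800 = 0.35, a_32 = 160/800 = 0.20
  a_13 = 160/800 = 0.20, a_23 = 80/800 = 0.10, a_33 = 160/800 = 0.20
I − A =
  [   0.95    -0.30    -0.20]
  [  -0.30     0.65    -0.10]
  [  -0.35    -0.20     0.80]
Cofactors of I−A, C_ij = (−1)^(i+j)·(minor ij) (rows/columns in the sector order above):
  C_11 = (0.65)(0.80) − (-0.10)(-0.20) = 0.5000
  C_12 = −[(-0.30)(0.80) − (-0.10)(-0.35)] = 0.2750
  C_13 = (-0.30)(-0.20) − (0.65)(-0.35) = 0.2875
  C_21 = −[(-0.30)(0.80) − (-0.20)(-0.20)] = 0.2800
  C_22 = (0.95)(0.80) − (-0.20)(-0.35) = 0.6900
  C_23 = −[(0.95)(-0.20) − (-0.30)(-0.35)] = 0.2950
  C_31 = (-0.30)(-0.10) − (-0.20)(0.65) = 0.1600
  C_32 = −[(0.95)(-0.10) − (-0.20)(-0.30)] = 0.1550
  C_33 = (0.95)(0.65) − (-0.30)(-0.30) = 0.5275
det(I−A) = Σ_j (I−A)_1j·C_1j = (0.95)(0.5000) + (-0.30)(0.2750) + (-0.20)(0.2875) = 0.3350
adj(I−A) = Cᵀ =
  [ 0.5000   0.2800   0.1600]
  [ 0.2750   0.6900   0.1550]
  [ 0.2875   0.2950   0.5275]
(I − A)⁻¹ = adj(I−A) / det(I−A) ≈
  [   1.4925     0.8358     0.4776]
  [   0.8209     2.0597     0.4627]
  [   0.8582     0.8806     1.5746]
Δx = (I − A)⁻¹ Δd with Δd having -20 in the Apparel component and 0 elsewhere.
So Δx_1 = L_13 · (-20), where L_13 = adj(I−A)_13 / det(I−A) = 0.1600 / 0.3350.
Δx_1 = 0.1600 × (-20) / 0.3350 = -3.20 / 0.3350 ≈ -9.55.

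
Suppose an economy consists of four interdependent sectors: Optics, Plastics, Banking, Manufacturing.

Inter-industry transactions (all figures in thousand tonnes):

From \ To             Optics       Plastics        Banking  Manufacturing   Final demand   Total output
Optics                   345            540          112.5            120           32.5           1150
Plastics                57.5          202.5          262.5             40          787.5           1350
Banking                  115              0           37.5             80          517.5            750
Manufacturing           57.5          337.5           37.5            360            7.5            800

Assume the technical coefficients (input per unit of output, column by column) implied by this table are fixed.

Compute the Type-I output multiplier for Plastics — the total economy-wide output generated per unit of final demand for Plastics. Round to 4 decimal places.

Technical coefficients a_ij = z_ij / X_j:
  a_OO = 345/1150 = 0.30, a_PO = 57.5/1150 = 0.05, a_BO = 115/1150 = 0.10, a_MO = 57.5/1150 = 0.05
  a_OP = 540/1350 = 0.40, a_PP = 202.5/1350 = 0.15, a_BP = 0/1350 = 0.00, a_MP = 337.5/1350 = 0.25
  a_OB = 112.5/750 = 0.15, a_PB = 262.5/750 = 0.35, a_BB = 37.5/750 = 0.05, a_MB = 37.5/750 = 0.05
  a_OM = 120/800 = 0.15, a_PM = 40/800 = 0.05, a_BM = 80/800 = 0.10, a_MM = 360/800 = 0.45
I − A =
  [   0.70    -0.40    -0.15    -0.15]
  [  -0.05     0.85    -0.35    -0.05]
  [  -0.10     0.00     0.95    -0.10]
  [  -0.05    -0.25    -0.05     0.55]
Compute the cofactors C_ij = (−1)^(i+j)·(3×3 minor ij) of I−A; the adjugate is their transpose:
adj(I−A) = Cᵀ =
  [ 0.419250   0.246375   0.165750   0.166875]
  [ 0.049500   0.345375   0.138750   0.070125]
  [ 0.051000   0.045250   0.298250   0.072250]
  [ 0.065250   0.183500   0.105250   0.519500]
det(I−A) = Σ_j (I−A)_1j·C_1j = (0.70)(0.419250) + (-0.40)(0.049500) + (-0.15)(0.051000) + (-0.15)(0.065250) = 0.2562375
(I − A)⁻¹ = adj(I−A) / det(I−A) ≈
  [   1.63618     0.96151     0.64686     0.65125]
  [   0.19318     1.34787     0.54149     0.27367]
  [   0.19903     0.17659     1.16396     0.28196]
  [   0.25465     0.71613     0.41075     2.02742]
The output multiplier for sector j is the column-j sum of the Leontief inverse (I − A)⁻¹ = adj(I−A) / det(I−A).
Column P of adj(I−A): (0.246375, 0.345375, 0.045250, 0.183500); det(I−A) = 0.2562375.
m_P = (0.246375 + 0.345375 + 0.045250 + 0.183500) / 0.2562375 = 0.8205 / 0.2562375 ≈ 3.2021.

m_P = 3.2021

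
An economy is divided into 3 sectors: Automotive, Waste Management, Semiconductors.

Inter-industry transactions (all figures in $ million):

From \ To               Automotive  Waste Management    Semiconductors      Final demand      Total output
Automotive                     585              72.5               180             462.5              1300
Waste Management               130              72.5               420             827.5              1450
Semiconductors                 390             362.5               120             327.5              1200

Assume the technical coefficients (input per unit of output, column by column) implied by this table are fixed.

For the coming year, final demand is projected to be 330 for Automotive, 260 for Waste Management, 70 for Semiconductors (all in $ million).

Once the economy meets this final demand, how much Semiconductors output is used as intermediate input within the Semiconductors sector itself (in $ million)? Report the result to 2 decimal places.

z_SS = 48.70

Technical coefficients a_ij = z_ij / X_j:
  a_AA = 585/1300 = 0.45, a_WA = 130/1300 = 0.10, a_SA = 390/1300 = 0.30
  a_AW = 72.5/1450 = 0.05, a_WW = 72.5/1450 = 0.05, a_SW = 362.5/1450 = 0.25
  a_AS = 180/1200 = 0.15, a_WS = 420/1200 = 0.35, a_SS = 120/1200 = 0.10
I − A =
  [   0.55    -0.05    -0.15]
  [  -0.10     0.95    -0.35]
  [  -0.30    -0.25     0.90]
Cofactors of I−A, C_ij = (−1)^(i+j)·(minor ij) (rows/columns in the sector order above):
  C_11 = (0.95)(0.90) − (-0.35)(-0.25) = 0.7675
  C_12 = −[(-0.10)(0.90) − (-0.35)(-0.30)] = 0.1950
  C_13 = (-0.10)(-0.25) − (0.95)(-0.30) = 0.3100
  C_21 = −[(-0.05)(0.90) − (-0.15)(-0.25)] = 0.0825
  C_22 = (0.55)(0.90) − (-0.15)(-0.30) = 0.4500
  C_23 = −[(0.55)(-0.25) − (-0.05)(-0.30)] = 0.1525
  C_31 = (-0.05)(-0.35) − (-0.15)(0.95) = 0.1600
  C_32 = −[(0.55)(-0.35) − (-0.15)(-0.10)] = 0.2075
  C_33 = (0.55)(0.95) − (-0.05)(-0.10) = 0.5175
det(I−A) = Σ_j (I−A)_1j·C_1j = (0.55)(0.7675) + (-0.05)(0.1950) + (-0.15)(0.3100) = 0.365875
adj(I−A) = Cᵀ =
  [ 0.7675   0.0825   0.1600]
  [ 0.1950   0.4500   0.2075]
  [ 0.3100   0.1525   0.5175]
(I − A)⁻¹ = adj(I−A) / det(I−A) ≈
  [   2.0977     0.2255     0.4373]
  [   0.5330     1.2299     0.5671]
  [   0.8473     0.4168     1.4144]
First solve x = (I − A)⁻¹ d = adj(I−A)·d / det(I−A); in particular x_S = (0.3100·330 + 0.1525·260 + 0.5175·70) / 0.365875 = 178.175 / 0.365875 ≈ 486.9833.
Intermediate flow from S to S: z_SS = a_SS · x_S = 0.10 × 178.175 / 0.365875 = 17.8175 / 0.365875 ≈ 48.70.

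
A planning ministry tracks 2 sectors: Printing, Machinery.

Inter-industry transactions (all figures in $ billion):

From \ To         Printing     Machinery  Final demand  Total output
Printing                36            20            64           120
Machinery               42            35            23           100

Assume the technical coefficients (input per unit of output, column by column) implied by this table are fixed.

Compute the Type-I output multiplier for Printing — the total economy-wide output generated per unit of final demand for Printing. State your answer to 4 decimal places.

m_P = 2.5974

Technical coefficients a_ij = z_ij / X_j:
  a_PP = 36/120 = 0.30, a_MP = 42/120 = 0.35
  a_PM = 20/100 = 0.20, a_MM = 35/100 = 0.35
I − A =
  [   0.70    -0.20]
  [  -0.35     0.65]
det(I−A) = (0.70)(0.65) − (-0.20)(-0.35) = 0.3850
adj(I−A) = [[0.65, 0.20], [0.35, 0.70]]
(I − A)⁻¹ = adj(I−A) / det(I−A) ≈
  [   1.68831     0.51948]
  [   0.90909     1.81818]
The output multiplier for sector j is the column-j sum of the Leontief inverse (I − A)⁻¹ = adj(I−A) / det(I−A).
Column P of adj(I−A): (0.65, 0.35); det(I−A) = 0.3850.
m_P = (0.65 + 0.35) / 0.3850 = 1.00 / 0.3850 ≈ 2.5974.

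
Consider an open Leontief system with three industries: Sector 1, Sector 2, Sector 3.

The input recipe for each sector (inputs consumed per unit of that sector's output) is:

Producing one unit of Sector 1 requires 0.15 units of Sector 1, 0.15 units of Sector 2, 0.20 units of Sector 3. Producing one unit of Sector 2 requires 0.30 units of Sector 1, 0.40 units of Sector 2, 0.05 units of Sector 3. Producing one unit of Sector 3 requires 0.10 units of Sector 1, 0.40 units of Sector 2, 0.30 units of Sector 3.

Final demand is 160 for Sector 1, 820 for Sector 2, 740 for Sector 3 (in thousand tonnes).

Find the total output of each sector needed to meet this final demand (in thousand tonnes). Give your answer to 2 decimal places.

x_1 = 1374.43, x_2 = 2810.67, x_3 = 1650.60

I − A =
  [   0.85    -0.30    -0.10]
  [  -0.15     0.60    -0.40]
  [  -0.20    -0.05     0.70]
Cofactors of I−A, C_ij = (−1)^(i+j)·(minor ij) (rows/columns in the sector order above):
  C_11 = (0.60)(0.70) − (-0.40)(-0.05) = 0.4000
  C_12 = −[(-0.15)(0.70) − (-0.40)(-0.20)] = 0.1850
  C_13 = (-0.15)(-0.05) − (0.60)(-0.20) = 0.1275
  C_21 = −[(-0.30)(0.70) − (-0.10)(-0.05)] = 0.2150
  C_22 = (0.85)(0.70) − (-0.10)(-0.20) = 0.5750
  C_23 = −[(0.85)(-0.05) − (-0.30)(-0.20)] = 0.1025
  C_31 = (-0.30)(-0.40) − (-0.10)(0.60) = 0.1800
  C_32 = −[(0.85)(-0.40) − (-0.10)(-0.15)] = 0.3550
  C_33 = (0.85)(0.60) − (-0.30)(-0.15) = 0.4650
det(I−A) = Σ_j (I−A)_1j·C_1j = (0.85)(0.4000) + (-0.30)(0.1850) + (-0.10)(0.1275) = 0.27175
adj(I−A) = Cᵀ =
  [ 0.4000   0.2150   0.1800]
  [ 0.1850   0.5750   0.3550]
  [ 0.1275   0.1025   0.4650]
(I − A)⁻¹ = adj(I−A) / det(I−A) ≈
  [   1.4719     0.7912     0.6624]
  [   0.6808     2.1159     1.3063]
  [   0.4692     0.3772     1.7111]
x = (I − A)⁻¹ d = adj(I−A)·d / det(I−A), with det(I−A) = 0.27175:
  x_1 = (0.4000·160 + 0.2150·820 + 0.1800·740) / 0.27175 = 373.50 / 0.27175 ≈ 1374.43
  x_2 = (0.1850·160 + 0.5750·820 + 0.3550·740) / 0.27175 = 763.80 / 0.27175 ≈ 2810.67
  x_3 = (0.1275·160 + 0.1025·820 + 0.4650·740) / 0.27175 = 448.55 / 0.27175 ≈ 1650.60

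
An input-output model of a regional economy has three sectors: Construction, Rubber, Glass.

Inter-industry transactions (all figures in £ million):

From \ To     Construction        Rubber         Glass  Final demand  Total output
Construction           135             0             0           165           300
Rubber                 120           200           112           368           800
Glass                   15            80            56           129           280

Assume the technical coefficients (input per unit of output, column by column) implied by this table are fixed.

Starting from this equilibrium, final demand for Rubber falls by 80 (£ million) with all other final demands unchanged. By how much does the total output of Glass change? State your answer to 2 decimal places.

Technical coefficients a_ij = z_ij / X_j:
  a_CC = 135/300 = 0.45, a_RC = 120/300 = 0.40, a_GC = 15/300 = 0.05
  a_CR = 0/800 = 0.00, a_RR = 200/800 = 0.25, a_GR = 80/800 = 0.10
  a_CG = 0/280 = 0.00, a_RG = 112/280 = 0.40, a_GG = 56/280 = 0.20
I − A =
  [   0.55     0.00     0.00]
  [  -0.40     0.75    -0.40]
  [  -0.05    -0.10     0.80]
Cofactors of I−A, C_ij = (−1)^(i+j)·(minor ij) (rows/columns in the sector order above):
  C_11 = (0.75)(0.80) − (-0.40)(-0.10) = 0.5600
  C_12 = −[(-0.40)(0.80) − (-0.40)(-0.05)] = 0.3400
  C_13 = (-0.40)(-0.10) − (0.75)(-0.05) = 0.0775
  C_21 = −[(0.00)(0.80) − (0.00)(-0.10)] = 0.0000
  C_22 = (0.55)(0.80) − (0.00)(-0.05) = 0.4400
  C_23 = −[(0.55)(-0.10) − (0.00)(-0.05)] = 0.0550
  C_31 = (0.00)(-0.40) − (0.00)(0.75) = 0.0000
  C_32 = −[(0.55)(-0.40) − (0.00)(-0.40)] = 0.2200
  C_33 = (0.55)(0.75) − (0.00)(-0.40) = 0.4125
det(I−A) = Σ_j (I−A)_1j·C_1j = (0.55)(0.5600) + (0.00)(0.3400) + (0.00)(0.0775) = 0.3080
adj(I−A) = Cᵀ =
  [ 0.5600   0.0000   0.0000]
  [ 0.3400   0.4400   0.2200]
  [ 0.0775   0.0550   0.4125]
(I − A)⁻¹ = adj(I−A) / det(I−A) ≈
  [   1.8182     0.0000     0.0000]
  [   1.1039     1.4286     0.7143]
  [   0.2516     0.1786     1.3393]
Δx = (I − A)⁻¹ Δd with Δd having -80 in the Rubber component and 0 elsewhere.
So Δx_G = L_GR · (-80), where L_GR = adj(I−A)_GR / det(I−A) = 0.0550 / 0.3080.
Δx_G = 0.0550 × (-80) / 0.3080 = -4.40 / 0.3080 ≈ -14.29.

Δx_G = -14.29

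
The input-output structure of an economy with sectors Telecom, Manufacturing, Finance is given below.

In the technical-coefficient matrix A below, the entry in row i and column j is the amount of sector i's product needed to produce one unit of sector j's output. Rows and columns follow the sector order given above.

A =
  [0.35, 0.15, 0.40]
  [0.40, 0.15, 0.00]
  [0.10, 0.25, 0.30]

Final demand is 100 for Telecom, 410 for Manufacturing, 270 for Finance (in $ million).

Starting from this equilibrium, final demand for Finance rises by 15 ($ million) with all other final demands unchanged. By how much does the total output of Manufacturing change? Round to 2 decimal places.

Δx_2 = 8.86

I − A =
  [   0.65    -0.15    -0.40]
  [  -0.40     0.85     0.00]
  [  -0.10    -0.25     0.70]
Cofactors of I−A, C_ij = (−1)^(i+j)·(minor ij) (rows/columns in the sector order above):
  C_11 = (0.85)(0.70) − (0.00)(-0.25) = 0.5950
  C_12 = −[(-0.40)(0.70) − (0.00)(-0.10)] = 0.2800
  C_13 = (-0.40)(-0.25) − (0.85)(-0.10) = 0.1850
  C_21 = −[(-0.15)(0.70) − (-0.40)(-0.25)] = 0.2050
  C_22 = (0.65)(0.70) − (-0.40)(-0.10) = 0.4150
  C_23 = −[(0.65)(-0.25) − (-0.15)(-0.10)] = 0.1775
  C_31 = (-0.15)(0.00) − (-0.40)(0.85) = 0.3400
  C_32 = −[(0.65)(0.00) − (-0.40)(-0.40)] = 0.1600
  C_33 = (0.65)(0.85) − (-0.15)(-0.40) = 0.4925
det(I−A) = Σ_j (I−A)_1j·C_1j = (0.65)(0.5950) + (-0.15)(0.2800) + (-0.40)(0.1850) = 0.27075
adj(I−A) = Cᵀ =
  [ 0.5950   0.2050   0.3400]
  [ 0.2800   0.4150   0.1600]
  [ 0.1850   0.1775   0.4925]
(I − A)⁻¹ = adj(I−A) / det(I−A) ≈
  [   2.1976     0.7572     1.2558]
  [   1.0342     1.5328     0.5910]
  [   0.6833     0.6556     1.8190]
Δx = (I − A)⁻¹ Δd with Δd having +15 in the Finance component and 0 elsewhere.
So Δx_2 = L_23 · (+15), where L_23 = adj(I−A)_23 / det(I−A) = 0.1600 / 0.27075.
Δx_2 = 0.1600 × (+15) / 0.27075 = 2.40 / 0.27075 ≈ 8.86.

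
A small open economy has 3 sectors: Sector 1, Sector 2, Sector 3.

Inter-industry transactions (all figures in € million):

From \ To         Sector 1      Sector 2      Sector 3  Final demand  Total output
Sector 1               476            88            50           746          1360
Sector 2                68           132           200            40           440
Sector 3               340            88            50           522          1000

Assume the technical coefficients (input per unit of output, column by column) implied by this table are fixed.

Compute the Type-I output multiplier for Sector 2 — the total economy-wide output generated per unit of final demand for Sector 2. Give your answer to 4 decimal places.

m_2 = 2.6093

Technical coefficients a_ij = z_ij / X_j:
  a_11 = 476/1360 = 0.35, a_21 = 68/1360 = 0.05, a_31 = 340/1360 = 0.25
  a_12 = 88/440 = 0.20, a_22 = 132/440 = 0.30, a_32 = 88/440 = 0.20
  a_13 = 50/1000 = 0.05, a_23 = 200/1000 = 0.20, a_33 = 50/1000 = 0.05
I − A =
  [   0.65    -0.20    -0.05]
  [  -0.05     0.70    -0.20]
  [  -0.25    -0.20     0.95]
Cofactors of I−A, C_ij = (−1)^(i+j)·(minor ij) (rows/columns in the sector order above):
  C_11 = (0.70)(0.95) − (-0.20)(-0.20) = 0.6250
  C_12 = −[(-0.05)(0.95) − (-0.20)(-0.25)] = 0.0975
  C_13 = (-0.05)(-0.20) − (0.70)(-0.25) = 0.1850
  C_21 = −[(-0.20)(0.95) − (-0.05)(-0.20)] = 0.2000
  C_22 = (0.65)(0.95) − (-0.05)(-0.25) = 0.6050
  C_23 = −[(0.65)(-0.20) − (-0.20)(-0.25)] = 0.1800
  C_31 = (-0.20)(-0.20) − (-0.05)(0.70) = 0.0750
  C_32 = −[(0.65)(-0.20) − (-0.05)(-0.05)] = 0.1325
  C_33 = (0.65)(0.70) − (-0.20)(-0.05) = 0.4450
det(I−A) = Σ_j (I−A)_1j·C_1j = (0.65)(0.6250) + (-0.20)(0.0975) + (-0.05)(0.1850) = 0.3775
adj(I−A) = Cᵀ =
  [ 0.6250   0.2000   0.0750]
  [ 0.0975   0.6050   0.1325]
  [ 0.1850   0.1800   0.4450]
(I − A)⁻¹ = adj(I−A) / det(I−A) ≈
  [   1.65563     0.52980     0.19868]
  [   0.25828     1.60265     0.35099]
  [   0.49007     0.47682     1.17881]
The output multiplier for sector j is the column-j sum of the Leontief inverse (I − A)⁻¹ = adj(I−A) / det(I−A).
Column 2 of adj(I−A): (0.2000, 0.6050, 0.1800); det(I−A) = 0.3775.
m_2 = (0.2000 + 0.6050 + 0.1800) / 0.3775 = 0.985 / 0.3775 ≈ 2.6093.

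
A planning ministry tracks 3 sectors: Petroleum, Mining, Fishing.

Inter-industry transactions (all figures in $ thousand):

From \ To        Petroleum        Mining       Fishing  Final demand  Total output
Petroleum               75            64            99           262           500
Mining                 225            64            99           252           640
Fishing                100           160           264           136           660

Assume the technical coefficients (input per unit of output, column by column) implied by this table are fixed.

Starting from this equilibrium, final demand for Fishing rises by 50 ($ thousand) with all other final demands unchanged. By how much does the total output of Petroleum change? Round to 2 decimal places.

Δx_P = 21.23

Technical coefficients a_ij = z_ij / X_j:
  a_PP = 75/500 = 0.15, a_MP = 225/500 = 0.45, a_FP = 100/500 = 0.20
  a_PM = 64/640 = 0.10, a_MM = 64/640 = 0.10, a_FM = 160/640 = 0.25
  a_PF = 99/660 = 0.15, a_MF = 99/660 = 0.15, a_FF = 264/660 = 0.40
I − A =
  [   0.85    -0.10    -0.15]
  [  -0.45     0.90    -0.15]
  [  -0.20    -0.25     0.60]
Cofactors of I−A, C_ij = (−1)^(i+j)·(minor ij) (rows/columns in the sector order above):
  C_11 = (0.90)(0.60) − (-0.15)(-0.25) = 0.5025
  C_12 = −[(-0.45)(0.60) − (-0.15)(-0.20)] = 0.3000
  C_13 = (-0.45)(-0.25) − (0.90)(-0.20) = 0.2925
  C_21 = −[(-0.10)(0.60) − (-0.15)(-0.25)] = 0.0975
  C_22 = (0.85)(0.60) − (-0.15)(-0.20) = 0.4800
  C_23 = −[(0.85)(-0.25) − (-0.10)(-0.20)] = 0.2325
  C_31 = (-0.10)(-0.15) − (-0.15)(0.90) = 0.1500
  C_32 = −[(0.85)(-0.15) − (-0.15)(-0.45)] = 0.1950
  C_33 = (0.85)(0.90) − (-0.10)(-0.45) = 0.7200
det(I−A) = Σ_j (I−A)_1j·C_1j = (0.85)(0.5025) + (-0.10)(0.3000) + (-0.15)(0.2925) = 0.35325
adj(I−A) = Cᵀ =
  [ 0.5025   0.0975   0.1500]
  [ 0.3000   0.4800   0.1950]
  [ 0.2925   0.2325   0.7200]
(I − A)⁻¹ = adj(I−A) / det(I−A) ≈
  [   1.4225     0.2760     0.4246]
  [   0.8493     1.3588     0.5520]
  [   0.8280     0.6582     2.0382]
Δx = (I − A)⁻¹ Δd with Δd having +50 in the Fishing component and 0 elsewhere.
So Δx_P = L_PF · (+50), where L_PF = adj(I−A)_PF / det(I−A) = 0.1500 / 0.35325.
Δx_P = 0.1500 × (+50) / 0.35325 = 7.50 / 0.35325 ≈ 21.23.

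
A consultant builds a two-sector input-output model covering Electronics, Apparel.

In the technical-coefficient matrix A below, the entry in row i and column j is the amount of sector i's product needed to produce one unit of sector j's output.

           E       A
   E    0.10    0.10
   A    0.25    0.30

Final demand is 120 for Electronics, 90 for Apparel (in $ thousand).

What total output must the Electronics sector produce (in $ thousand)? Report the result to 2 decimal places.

x_E = 153.72

I − A =
  [   0.90    -0.10]
  [  -0.25     0.70]
det(I−A) = (0.90)(0.70) − (-0.10)(-0.25) = 0.6050
adj(I−A) = [[0.70, 0.10], [0.25, 0.90]]
(I − A)⁻¹ = adj(I−A) / det(I−A) ≈
  [   1.1570     0.1653]
  [   0.4132     1.4876]
x = (I − A)⁻¹ d = adj(I−A)·d / det(I−A), with det(I−A) = 0.6050:
  x_E = (0.70·120 + 0.10·90) / 0.6050 = 93.00 / 0.6050 ≈ 153.72
  x_A = (0.25·120 + 0.90·90) / 0.6050 = 111.00 / 0.6050 ≈ 183.47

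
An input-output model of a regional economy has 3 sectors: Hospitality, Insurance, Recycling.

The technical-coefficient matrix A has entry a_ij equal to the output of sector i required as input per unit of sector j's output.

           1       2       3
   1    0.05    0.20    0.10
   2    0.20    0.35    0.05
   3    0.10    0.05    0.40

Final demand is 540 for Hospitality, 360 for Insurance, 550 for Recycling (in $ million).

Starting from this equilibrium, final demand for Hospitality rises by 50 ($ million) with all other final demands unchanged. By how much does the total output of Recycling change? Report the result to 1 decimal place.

Δx_3 = 11.2

I − A =
  [   0.95    -0.20    -0.10]
  [  -0.20     0.65    -0.05]
  [  -0.10    -0.05     0.60]
Cofactors of I−A, C_ij = (−1)^(i+j)·(minor ij) (rows/columns in the sector order above):
  C_11 = (0.65)(0.60) − (-0.05)(-0.05) = 0.3875
  C_12 = −[(-0.20)(0.60) − (-0.05)(-0.10)] = 0.1250
  C_13 = (-0.20)(-0.05) − (0.65)(-0.10) = 0.0750
  C_21 = −[(-0.20)(0.60) − (-0.10)(-0.05)] = 0.1250
  C_22 = (0.95)(0.60) − (-0.10)(-0.10) = 0.5600
  C_23 = −[(0.95)(-0.05) − (-0.20)(-0.10)] = 0.0675
  C_31 = (-0.20)(-0.05) − (-0.10)(0.65) = 0.0750
  C_32 = −[(0.95)(-0.05) − (-0.10)(-0.20)] = 0.0675
  C_33 = (0.95)(0.65) − (-0.20)(-0.20) = 0.5775
det(I−A) = Σ_j (I−A)_1j·C_1j = (0.95)(0.3875) + (-0.20)(0.1250) + (-0.10)(0.0750) = 0.335625
adj(I−A) = Cᵀ =
  [ 0.3875   0.1250   0.0750]
  [ 0.1250   0.5600   0.0675]
  [ 0.0750   0.0675   0.5775]
(I − A)⁻¹ = adj(I−A) / det(I−A) ≈
  [   1.1546     0.3724     0.2235]
  [   0.3724     1.6685     0.2011]
  [   0.2235     0.2011     1.7207]
Δx = (I − A)⁻¹ Δd with Δd having +50 in the Hospitality component and 0 elsewhere.
So Δx_3 = L_31 · (+50), where L_31 = adj(I−A)_31 / det(I−A) = 0.0750 / 0.335625.
Δx_3 = 0.0750 × (+50) / 0.335625 = 3.75 / 0.335625 ≈ 11.2.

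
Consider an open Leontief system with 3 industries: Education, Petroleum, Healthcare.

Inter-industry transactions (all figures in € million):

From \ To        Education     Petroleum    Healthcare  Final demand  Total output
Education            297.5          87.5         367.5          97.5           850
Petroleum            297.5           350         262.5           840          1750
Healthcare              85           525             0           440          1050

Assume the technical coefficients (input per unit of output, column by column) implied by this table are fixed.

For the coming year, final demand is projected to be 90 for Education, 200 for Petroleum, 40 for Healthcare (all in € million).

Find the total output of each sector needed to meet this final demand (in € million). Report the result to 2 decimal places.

x_E = 278.40, x_P = 433.66, x_H = 197.94

Technical coefficients a_ij = z_ij / X_j:
  a_EE = 297.5/850 = 0.35, a_PE = 297.5/850 = 0.35, a_HE = 85/850 = 0.10
  a_EP = 87.5/1750 = 0.05, a_PP = 350/1750 = 0.20, a_HP = 525/1750 = 0.30
  a_EH = 367.5/1050 = 0.35, a_PH = 262.5/1050 = 0.25, a_HH = 0/1050 = 0.00
I − A =
  [   0.65    -0.05    -0.35]
  [  -0.35     0.80    -0.25]
  [  -0.10    -0.30     1.00]
Cofactors of I−A, C_ij = (−1)^(i+j)·(minor ij) (rows/columns in the sector order above):
  C_11 = (0.80)(1.00) − (-0.25)(-0.30) = 0.7250
  C_12 = −[(-0.35)(1.00) − (-0.25)(-0.10)] = 0.3750
  C_13 = (-0.35)(-0.30) − (0.80)(-0.10) = 0.1850
  C_21 = −[(-0.05)(1.00) − (-0.35)(-0.30)] = 0.1550
  C_22 = (0.65)(1.00) − (-0.35)(-0.10) = 0.6150
  C_23 = −[(0.65)(-0.30) − (-0.05)(-0.10)] = 0.2000
  C_31 = (-0.05)(-0.25) − (-0.35)(0.80) = 0.2925
  C_32 = −[(0.65)(-0.25) − (-0.35)(-0.35)] = 0.2850
  C_33 = (0.65)(0.80) − (-0.05)(-0.35) = 0.5025
det(I−A) = Σ_j (I−A)_1j·C_1j = (0.65)(0.7250) + (-0.05)(0.3750) + (-0.35)(0.1850) = 0.38775
adj(I−A) = Cᵀ =
  [ 0.7250   0.1550   0.2925]
  [ 0.3750   0.6150   0.2850]
  [ 0.1850   0.2000   0.5025]
(I − A)⁻¹ = adj(I−A) / det(I−A) ≈
  [   1.8698     0.3997     0.7544]
  [   0.9671     1.5861     0.7350]
  [   0.4771     0.5158     1.2959]
x = (I − A)⁻¹ d = adj(I−A)·d / det(I−A), with det(I−A) = 0.38775:
  x_E = (0.7250·90 + 0.1550·200 + 0.2925·40) / 0.38775 = 107.95 / 0.38775 ≈ 278.40
  x_P = (0.3750·90 + 0.6150·200 + 0.2850·40) / 0.38775 = 168.15 / 0.38775 ≈ 433.66
  x_H = (0.1850·90 + 0.2000·200 + 0.5025·40) / 0.38775 = 76.75 / 0.38775 ≈ 197.94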